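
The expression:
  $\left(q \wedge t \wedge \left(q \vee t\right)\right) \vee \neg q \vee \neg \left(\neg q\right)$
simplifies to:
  $\text{True}$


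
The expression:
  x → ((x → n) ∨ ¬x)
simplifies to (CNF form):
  n ∨ ¬x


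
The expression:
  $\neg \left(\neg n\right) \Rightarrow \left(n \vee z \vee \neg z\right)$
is always true.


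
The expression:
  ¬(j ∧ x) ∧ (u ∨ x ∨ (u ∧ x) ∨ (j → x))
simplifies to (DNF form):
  (u ∧ ¬x) ∨ ¬j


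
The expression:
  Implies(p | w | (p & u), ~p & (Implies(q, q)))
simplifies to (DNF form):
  ~p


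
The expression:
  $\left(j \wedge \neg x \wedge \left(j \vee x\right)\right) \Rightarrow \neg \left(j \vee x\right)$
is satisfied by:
  {x: True, j: False}
  {j: False, x: False}
  {j: True, x: True}


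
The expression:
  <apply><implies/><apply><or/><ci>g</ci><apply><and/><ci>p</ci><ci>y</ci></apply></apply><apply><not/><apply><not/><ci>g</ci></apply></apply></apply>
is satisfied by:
  {g: True, p: False, y: False}
  {p: False, y: False, g: False}
  {y: True, g: True, p: False}
  {y: True, p: False, g: False}
  {g: True, p: True, y: False}
  {p: True, g: False, y: False}
  {y: True, p: True, g: True}


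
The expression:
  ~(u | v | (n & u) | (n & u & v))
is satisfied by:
  {u: False, v: False}


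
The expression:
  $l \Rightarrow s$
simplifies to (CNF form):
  $s \vee \neg l$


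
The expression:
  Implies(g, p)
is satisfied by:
  {p: True, g: False}
  {g: False, p: False}
  {g: True, p: True}


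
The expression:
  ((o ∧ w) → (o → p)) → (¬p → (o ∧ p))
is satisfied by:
  {o: True, p: True, w: True}
  {o: True, p: True, w: False}
  {p: True, w: True, o: False}
  {p: True, w: False, o: False}
  {o: True, w: True, p: False}


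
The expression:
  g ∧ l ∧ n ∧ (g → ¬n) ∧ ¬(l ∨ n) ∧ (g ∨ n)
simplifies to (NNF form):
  False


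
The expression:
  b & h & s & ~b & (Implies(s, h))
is never true.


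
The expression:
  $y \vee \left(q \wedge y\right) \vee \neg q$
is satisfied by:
  {y: True, q: False}
  {q: False, y: False}
  {q: True, y: True}


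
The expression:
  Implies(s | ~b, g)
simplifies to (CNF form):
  (b | g) & (g | ~s)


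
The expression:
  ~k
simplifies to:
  ~k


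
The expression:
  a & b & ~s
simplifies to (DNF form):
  a & b & ~s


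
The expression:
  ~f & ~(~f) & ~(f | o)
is never true.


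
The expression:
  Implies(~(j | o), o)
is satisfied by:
  {o: True, j: True}
  {o: True, j: False}
  {j: True, o: False}


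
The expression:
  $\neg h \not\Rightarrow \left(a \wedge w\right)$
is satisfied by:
  {h: False, w: False, a: False}
  {a: True, h: False, w: False}
  {w: True, h: False, a: False}


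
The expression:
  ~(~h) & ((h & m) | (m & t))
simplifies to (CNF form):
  h & m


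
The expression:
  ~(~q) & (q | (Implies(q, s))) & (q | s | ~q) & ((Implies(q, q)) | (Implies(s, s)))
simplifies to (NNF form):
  q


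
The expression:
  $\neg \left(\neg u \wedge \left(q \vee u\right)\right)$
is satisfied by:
  {u: True, q: False}
  {q: False, u: False}
  {q: True, u: True}


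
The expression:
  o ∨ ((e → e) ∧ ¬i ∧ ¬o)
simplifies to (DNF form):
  o ∨ ¬i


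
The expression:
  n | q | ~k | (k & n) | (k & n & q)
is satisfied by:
  {n: True, q: True, k: False}
  {n: True, k: False, q: False}
  {q: True, k: False, n: False}
  {q: False, k: False, n: False}
  {n: True, q: True, k: True}
  {n: True, k: True, q: False}
  {q: True, k: True, n: False}


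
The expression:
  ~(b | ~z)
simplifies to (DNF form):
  z & ~b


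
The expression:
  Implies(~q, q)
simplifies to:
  q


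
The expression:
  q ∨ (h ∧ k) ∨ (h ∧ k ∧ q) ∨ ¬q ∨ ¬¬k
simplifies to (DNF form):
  True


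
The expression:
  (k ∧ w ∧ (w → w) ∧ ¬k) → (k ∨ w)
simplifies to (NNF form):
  True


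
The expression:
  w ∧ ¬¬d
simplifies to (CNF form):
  d ∧ w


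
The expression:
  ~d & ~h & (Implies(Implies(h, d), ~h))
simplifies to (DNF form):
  ~d & ~h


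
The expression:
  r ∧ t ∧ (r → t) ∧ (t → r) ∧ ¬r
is never true.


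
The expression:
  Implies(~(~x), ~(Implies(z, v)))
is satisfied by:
  {z: True, v: False, x: False}
  {v: False, x: False, z: False}
  {z: True, v: True, x: False}
  {v: True, z: False, x: False}
  {x: True, z: True, v: False}


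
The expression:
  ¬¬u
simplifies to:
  u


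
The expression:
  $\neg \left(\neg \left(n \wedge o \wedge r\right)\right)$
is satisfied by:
  {r: True, o: True, n: True}


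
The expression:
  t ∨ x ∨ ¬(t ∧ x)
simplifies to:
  True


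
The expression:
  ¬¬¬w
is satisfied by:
  {w: False}


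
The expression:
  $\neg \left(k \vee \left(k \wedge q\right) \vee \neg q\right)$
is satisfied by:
  {q: True, k: False}


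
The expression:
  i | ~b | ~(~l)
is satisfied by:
  {i: True, l: True, b: False}
  {i: True, l: False, b: False}
  {l: True, i: False, b: False}
  {i: False, l: False, b: False}
  {i: True, b: True, l: True}
  {i: True, b: True, l: False}
  {b: True, l: True, i: False}


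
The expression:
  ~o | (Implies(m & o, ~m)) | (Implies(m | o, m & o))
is always true.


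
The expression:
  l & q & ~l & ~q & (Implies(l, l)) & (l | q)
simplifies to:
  False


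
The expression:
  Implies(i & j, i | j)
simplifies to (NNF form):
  True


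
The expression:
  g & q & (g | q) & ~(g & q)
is never true.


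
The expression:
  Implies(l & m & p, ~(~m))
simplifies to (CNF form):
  True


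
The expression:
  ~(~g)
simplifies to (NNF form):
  g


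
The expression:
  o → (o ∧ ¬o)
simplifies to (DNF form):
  ¬o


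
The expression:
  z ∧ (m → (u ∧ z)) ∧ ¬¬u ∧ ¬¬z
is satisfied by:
  {z: True, u: True}


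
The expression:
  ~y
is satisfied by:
  {y: False}


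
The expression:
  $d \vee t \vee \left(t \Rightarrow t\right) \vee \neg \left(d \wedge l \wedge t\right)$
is always true.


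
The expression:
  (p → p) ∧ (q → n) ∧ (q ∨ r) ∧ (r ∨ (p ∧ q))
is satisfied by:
  {n: True, r: True, p: True, q: False}
  {n: True, r: True, p: False, q: False}
  {r: True, p: True, n: False, q: False}
  {r: True, n: False, p: False, q: False}
  {n: True, q: True, r: True, p: True}
  {n: True, q: True, r: True, p: False}
  {n: True, q: True, p: True, r: False}


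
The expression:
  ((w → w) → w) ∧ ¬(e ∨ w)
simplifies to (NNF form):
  False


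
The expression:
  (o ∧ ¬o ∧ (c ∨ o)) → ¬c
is always true.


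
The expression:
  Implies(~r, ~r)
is always true.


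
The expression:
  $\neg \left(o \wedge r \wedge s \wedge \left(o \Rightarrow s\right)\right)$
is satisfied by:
  {s: False, o: False, r: False}
  {r: True, s: False, o: False}
  {o: True, s: False, r: False}
  {r: True, o: True, s: False}
  {s: True, r: False, o: False}
  {r: True, s: True, o: False}
  {o: True, s: True, r: False}


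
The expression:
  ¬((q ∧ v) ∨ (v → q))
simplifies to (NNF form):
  v ∧ ¬q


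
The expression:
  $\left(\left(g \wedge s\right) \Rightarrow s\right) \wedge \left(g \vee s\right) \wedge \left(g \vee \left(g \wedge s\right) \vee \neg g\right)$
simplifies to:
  $g \vee s$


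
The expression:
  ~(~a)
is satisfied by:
  {a: True}


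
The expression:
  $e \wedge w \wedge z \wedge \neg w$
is never true.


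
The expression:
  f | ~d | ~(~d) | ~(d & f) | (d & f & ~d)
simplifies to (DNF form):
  True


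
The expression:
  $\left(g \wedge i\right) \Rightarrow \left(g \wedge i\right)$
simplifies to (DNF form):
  $\text{True}$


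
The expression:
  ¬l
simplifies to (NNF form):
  ¬l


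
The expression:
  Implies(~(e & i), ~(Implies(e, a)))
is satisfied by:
  {e: True, i: True, a: False}
  {e: True, a: False, i: False}
  {e: True, i: True, a: True}


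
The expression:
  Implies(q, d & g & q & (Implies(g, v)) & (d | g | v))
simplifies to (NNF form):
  ~q | (d & g & v)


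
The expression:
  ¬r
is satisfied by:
  {r: False}


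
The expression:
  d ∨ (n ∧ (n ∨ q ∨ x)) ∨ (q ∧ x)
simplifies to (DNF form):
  d ∨ n ∨ (q ∧ x)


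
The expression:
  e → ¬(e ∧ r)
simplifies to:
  ¬e ∨ ¬r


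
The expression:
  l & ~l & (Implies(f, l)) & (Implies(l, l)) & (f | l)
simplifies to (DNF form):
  False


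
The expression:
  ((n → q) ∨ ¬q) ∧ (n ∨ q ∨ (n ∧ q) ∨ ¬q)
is always true.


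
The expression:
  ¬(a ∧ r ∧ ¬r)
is always true.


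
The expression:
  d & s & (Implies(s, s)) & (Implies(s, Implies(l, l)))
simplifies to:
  d & s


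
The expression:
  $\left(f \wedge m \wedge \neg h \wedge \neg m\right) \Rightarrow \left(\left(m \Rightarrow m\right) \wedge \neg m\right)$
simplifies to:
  $\text{True}$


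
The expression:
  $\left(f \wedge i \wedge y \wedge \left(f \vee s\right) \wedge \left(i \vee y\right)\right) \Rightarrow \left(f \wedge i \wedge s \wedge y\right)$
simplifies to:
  $s \vee \neg f \vee \neg i \vee \neg y$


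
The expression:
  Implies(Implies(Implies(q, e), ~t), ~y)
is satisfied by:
  {t: True, e: True, q: False, y: False}
  {t: True, q: False, e: False, y: False}
  {t: True, e: True, q: True, y: False}
  {t: True, q: True, e: False, y: False}
  {e: True, t: False, q: False, y: False}
  {t: False, q: False, e: False, y: False}
  {e: True, q: True, t: False, y: False}
  {q: True, t: False, e: False, y: False}
  {y: True, e: True, t: True, q: False}
  {y: True, t: True, q: False, e: False}
  {y: True, e: True, t: True, q: True}


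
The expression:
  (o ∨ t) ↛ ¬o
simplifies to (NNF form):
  o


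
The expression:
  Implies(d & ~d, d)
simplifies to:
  True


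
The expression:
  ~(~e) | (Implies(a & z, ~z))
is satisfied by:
  {e: True, z: False, a: False}
  {e: False, z: False, a: False}
  {a: True, e: True, z: False}
  {a: True, e: False, z: False}
  {z: True, e: True, a: False}
  {z: True, e: False, a: False}
  {z: True, a: True, e: True}


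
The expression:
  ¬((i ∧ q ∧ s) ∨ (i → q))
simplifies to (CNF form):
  i ∧ ¬q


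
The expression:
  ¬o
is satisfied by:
  {o: False}


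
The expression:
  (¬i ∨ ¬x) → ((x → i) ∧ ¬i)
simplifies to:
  (i ∧ x) ∨ (¬i ∧ ¬x)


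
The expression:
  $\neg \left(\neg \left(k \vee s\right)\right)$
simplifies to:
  $k \vee s$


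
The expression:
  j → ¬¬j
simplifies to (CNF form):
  True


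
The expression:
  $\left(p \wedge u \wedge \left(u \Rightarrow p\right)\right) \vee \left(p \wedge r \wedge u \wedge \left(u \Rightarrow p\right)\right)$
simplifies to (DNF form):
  $p \wedge u$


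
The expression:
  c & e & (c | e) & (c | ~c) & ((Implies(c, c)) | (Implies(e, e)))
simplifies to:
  c & e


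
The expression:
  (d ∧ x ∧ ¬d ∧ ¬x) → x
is always true.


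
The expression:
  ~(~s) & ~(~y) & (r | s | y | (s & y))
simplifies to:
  s & y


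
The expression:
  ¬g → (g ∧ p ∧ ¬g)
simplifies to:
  g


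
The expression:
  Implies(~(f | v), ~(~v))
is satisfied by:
  {v: True, f: True}
  {v: True, f: False}
  {f: True, v: False}


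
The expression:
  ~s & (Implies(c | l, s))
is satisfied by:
  {c: False, l: False, s: False}


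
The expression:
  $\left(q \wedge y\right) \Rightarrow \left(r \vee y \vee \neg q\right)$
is always true.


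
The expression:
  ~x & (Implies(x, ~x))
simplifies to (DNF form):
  ~x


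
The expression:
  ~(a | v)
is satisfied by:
  {v: False, a: False}


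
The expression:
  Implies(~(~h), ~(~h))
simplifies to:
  True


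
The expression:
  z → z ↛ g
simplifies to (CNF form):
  ¬g ∨ ¬z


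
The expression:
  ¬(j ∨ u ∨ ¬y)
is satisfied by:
  {y: True, u: False, j: False}


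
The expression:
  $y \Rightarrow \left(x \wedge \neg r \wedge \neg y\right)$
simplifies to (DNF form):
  $\neg y$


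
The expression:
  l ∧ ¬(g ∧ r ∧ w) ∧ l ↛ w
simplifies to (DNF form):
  l ∧ ¬w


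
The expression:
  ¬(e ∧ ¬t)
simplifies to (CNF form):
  t ∨ ¬e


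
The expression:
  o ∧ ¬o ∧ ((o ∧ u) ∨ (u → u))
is never true.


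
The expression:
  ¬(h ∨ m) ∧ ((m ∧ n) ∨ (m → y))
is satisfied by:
  {h: False, m: False}


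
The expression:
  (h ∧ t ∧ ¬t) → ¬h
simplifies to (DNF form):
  True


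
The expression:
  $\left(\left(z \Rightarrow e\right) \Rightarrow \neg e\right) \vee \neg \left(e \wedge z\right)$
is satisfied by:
  {e: False, z: False}
  {z: True, e: False}
  {e: True, z: False}


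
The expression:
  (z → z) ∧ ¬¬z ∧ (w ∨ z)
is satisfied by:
  {z: True}


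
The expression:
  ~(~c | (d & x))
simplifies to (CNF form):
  c & (~d | ~x)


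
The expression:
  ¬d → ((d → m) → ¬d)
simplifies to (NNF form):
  True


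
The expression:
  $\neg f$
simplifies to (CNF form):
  $\neg f$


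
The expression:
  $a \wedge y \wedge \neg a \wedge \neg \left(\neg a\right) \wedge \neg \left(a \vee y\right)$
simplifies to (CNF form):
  $\text{False}$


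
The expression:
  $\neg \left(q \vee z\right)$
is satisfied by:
  {q: False, z: False}


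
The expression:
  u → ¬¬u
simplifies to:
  True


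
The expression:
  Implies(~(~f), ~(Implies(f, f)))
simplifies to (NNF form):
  ~f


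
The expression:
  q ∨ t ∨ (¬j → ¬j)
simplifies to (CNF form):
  True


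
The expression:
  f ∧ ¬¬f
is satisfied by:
  {f: True}


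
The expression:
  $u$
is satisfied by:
  {u: True}


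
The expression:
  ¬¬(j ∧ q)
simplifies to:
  j ∧ q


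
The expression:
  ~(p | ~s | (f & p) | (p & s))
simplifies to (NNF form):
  s & ~p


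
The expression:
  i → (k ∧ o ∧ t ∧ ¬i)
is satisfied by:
  {i: False}


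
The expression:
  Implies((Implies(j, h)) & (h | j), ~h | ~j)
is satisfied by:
  {h: False, j: False}
  {j: True, h: False}
  {h: True, j: False}


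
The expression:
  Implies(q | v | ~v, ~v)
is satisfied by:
  {v: False}


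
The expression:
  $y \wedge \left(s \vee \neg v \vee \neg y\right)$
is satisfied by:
  {s: True, y: True, v: False}
  {y: True, v: False, s: False}
  {s: True, v: True, y: True}


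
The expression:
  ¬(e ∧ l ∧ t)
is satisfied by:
  {l: False, e: False, t: False}
  {t: True, l: False, e: False}
  {e: True, l: False, t: False}
  {t: True, e: True, l: False}
  {l: True, t: False, e: False}
  {t: True, l: True, e: False}
  {e: True, l: True, t: False}


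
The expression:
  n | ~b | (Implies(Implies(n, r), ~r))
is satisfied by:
  {n: True, b: False, r: False}
  {b: False, r: False, n: False}
  {r: True, n: True, b: False}
  {r: True, b: False, n: False}
  {n: True, b: True, r: False}
  {b: True, n: False, r: False}
  {r: True, b: True, n: True}


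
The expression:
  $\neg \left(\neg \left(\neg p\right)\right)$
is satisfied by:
  {p: False}


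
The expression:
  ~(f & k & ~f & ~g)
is always true.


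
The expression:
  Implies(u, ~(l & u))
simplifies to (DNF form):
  ~l | ~u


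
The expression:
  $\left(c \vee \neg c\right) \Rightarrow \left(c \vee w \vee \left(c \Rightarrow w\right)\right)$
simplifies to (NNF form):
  $\text{True}$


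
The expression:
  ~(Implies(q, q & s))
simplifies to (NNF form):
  q & ~s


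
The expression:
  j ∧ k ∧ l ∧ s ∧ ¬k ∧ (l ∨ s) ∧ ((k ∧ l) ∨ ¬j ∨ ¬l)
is never true.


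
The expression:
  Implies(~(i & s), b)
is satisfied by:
  {i: True, b: True, s: True}
  {i: True, b: True, s: False}
  {b: True, s: True, i: False}
  {b: True, s: False, i: False}
  {i: True, s: True, b: False}


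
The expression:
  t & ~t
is never true.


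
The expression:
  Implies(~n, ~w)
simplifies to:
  n | ~w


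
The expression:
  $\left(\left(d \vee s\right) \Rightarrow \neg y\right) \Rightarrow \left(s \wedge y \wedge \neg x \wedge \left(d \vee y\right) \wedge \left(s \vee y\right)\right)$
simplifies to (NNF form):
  $y \wedge \left(d \vee s\right)$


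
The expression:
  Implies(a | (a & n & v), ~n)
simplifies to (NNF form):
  ~a | ~n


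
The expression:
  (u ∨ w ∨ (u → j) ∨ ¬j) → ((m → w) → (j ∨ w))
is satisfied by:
  {m: True, w: True, j: True}
  {m: True, w: True, j: False}
  {m: True, j: True, w: False}
  {m: True, j: False, w: False}
  {w: True, j: True, m: False}
  {w: True, j: False, m: False}
  {j: True, w: False, m: False}


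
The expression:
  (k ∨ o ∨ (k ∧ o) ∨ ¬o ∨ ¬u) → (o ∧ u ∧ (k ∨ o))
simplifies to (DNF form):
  o ∧ u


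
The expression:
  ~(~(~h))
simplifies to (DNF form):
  ~h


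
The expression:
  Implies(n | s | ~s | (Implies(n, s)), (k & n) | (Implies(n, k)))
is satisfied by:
  {k: True, n: False}
  {n: False, k: False}
  {n: True, k: True}


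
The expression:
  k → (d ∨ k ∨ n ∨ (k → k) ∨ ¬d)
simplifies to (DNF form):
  True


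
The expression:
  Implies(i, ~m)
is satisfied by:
  {m: False, i: False}
  {i: True, m: False}
  {m: True, i: False}


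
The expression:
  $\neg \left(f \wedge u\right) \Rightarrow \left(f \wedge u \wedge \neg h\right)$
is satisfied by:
  {u: True, f: True}


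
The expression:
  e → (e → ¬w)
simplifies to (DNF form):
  ¬e ∨ ¬w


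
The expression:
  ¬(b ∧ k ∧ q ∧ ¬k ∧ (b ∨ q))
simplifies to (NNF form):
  True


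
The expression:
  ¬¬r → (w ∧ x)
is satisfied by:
  {x: True, w: True, r: False}
  {x: True, w: False, r: False}
  {w: True, x: False, r: False}
  {x: False, w: False, r: False}
  {r: True, x: True, w: True}


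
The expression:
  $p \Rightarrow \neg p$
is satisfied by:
  {p: False}


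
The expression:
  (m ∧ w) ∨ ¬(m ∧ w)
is always true.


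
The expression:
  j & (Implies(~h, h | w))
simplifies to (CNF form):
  j & (h | w)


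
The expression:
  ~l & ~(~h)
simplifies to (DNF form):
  h & ~l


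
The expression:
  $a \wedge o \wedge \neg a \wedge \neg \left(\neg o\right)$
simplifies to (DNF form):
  $\text{False}$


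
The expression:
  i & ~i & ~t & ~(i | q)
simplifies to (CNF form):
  False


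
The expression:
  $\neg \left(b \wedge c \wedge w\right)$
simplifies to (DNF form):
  $\neg b \vee \neg c \vee \neg w$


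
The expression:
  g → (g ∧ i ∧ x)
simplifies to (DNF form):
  (i ∧ x) ∨ ¬g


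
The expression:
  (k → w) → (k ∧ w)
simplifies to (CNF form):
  k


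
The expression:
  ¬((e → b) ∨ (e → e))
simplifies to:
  False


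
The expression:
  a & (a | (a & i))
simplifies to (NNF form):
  a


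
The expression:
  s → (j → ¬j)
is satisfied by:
  {s: False, j: False}
  {j: True, s: False}
  {s: True, j: False}


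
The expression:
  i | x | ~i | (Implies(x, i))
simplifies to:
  True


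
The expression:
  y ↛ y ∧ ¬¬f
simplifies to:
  False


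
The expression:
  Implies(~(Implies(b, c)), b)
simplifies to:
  True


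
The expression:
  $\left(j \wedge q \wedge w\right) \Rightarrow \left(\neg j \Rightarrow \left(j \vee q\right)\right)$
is always true.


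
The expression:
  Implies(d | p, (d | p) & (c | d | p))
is always true.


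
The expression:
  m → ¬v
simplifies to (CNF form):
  ¬m ∨ ¬v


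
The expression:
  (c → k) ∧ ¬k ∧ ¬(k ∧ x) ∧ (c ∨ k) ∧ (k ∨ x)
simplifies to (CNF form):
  False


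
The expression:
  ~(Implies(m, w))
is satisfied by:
  {m: True, w: False}


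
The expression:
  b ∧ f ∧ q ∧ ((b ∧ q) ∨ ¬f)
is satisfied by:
  {f: True, b: True, q: True}


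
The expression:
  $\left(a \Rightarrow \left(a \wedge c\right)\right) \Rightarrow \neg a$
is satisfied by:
  {c: False, a: False}
  {a: True, c: False}
  {c: True, a: False}


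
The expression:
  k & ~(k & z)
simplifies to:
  k & ~z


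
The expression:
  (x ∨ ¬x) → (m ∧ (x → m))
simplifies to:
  m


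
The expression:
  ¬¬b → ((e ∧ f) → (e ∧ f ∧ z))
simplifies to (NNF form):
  z ∨ ¬b ∨ ¬e ∨ ¬f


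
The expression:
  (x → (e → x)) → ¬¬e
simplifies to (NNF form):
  e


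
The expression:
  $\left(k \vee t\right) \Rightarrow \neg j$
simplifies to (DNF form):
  $\left(\neg k \wedge \neg t\right) \vee \neg j$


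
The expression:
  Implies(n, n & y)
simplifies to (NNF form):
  y | ~n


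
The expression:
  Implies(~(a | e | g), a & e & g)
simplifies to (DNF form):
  a | e | g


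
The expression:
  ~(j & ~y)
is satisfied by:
  {y: True, j: False}
  {j: False, y: False}
  {j: True, y: True}


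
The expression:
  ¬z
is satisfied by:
  {z: False}


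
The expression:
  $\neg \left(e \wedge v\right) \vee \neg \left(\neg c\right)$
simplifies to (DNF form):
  $c \vee \neg e \vee \neg v$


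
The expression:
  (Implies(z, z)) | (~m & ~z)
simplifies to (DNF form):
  True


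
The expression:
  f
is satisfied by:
  {f: True}


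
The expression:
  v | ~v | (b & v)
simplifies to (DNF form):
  True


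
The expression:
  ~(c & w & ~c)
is always true.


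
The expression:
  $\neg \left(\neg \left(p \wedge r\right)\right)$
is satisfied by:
  {r: True, p: True}


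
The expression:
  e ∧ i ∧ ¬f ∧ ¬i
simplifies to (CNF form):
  False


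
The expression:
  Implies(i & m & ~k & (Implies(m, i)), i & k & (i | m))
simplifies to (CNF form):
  k | ~i | ~m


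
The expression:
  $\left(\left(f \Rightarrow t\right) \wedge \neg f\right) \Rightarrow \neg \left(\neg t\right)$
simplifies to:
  $f \vee t$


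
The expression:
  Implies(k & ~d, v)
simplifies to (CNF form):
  d | v | ~k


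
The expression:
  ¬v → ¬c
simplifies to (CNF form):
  v ∨ ¬c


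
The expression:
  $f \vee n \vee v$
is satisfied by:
  {n: True, v: True, f: True}
  {n: True, v: True, f: False}
  {n: True, f: True, v: False}
  {n: True, f: False, v: False}
  {v: True, f: True, n: False}
  {v: True, f: False, n: False}
  {f: True, v: False, n: False}


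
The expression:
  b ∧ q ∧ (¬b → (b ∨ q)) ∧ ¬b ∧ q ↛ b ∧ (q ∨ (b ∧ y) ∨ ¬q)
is never true.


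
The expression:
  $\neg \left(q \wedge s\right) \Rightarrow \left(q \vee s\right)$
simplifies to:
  $q \vee s$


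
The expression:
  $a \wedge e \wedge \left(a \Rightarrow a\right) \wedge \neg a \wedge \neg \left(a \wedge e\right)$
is never true.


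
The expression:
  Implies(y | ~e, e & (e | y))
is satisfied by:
  {e: True}


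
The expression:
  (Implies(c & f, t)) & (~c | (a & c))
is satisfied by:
  {a: True, t: True, c: False, f: False}
  {a: True, t: False, c: False, f: False}
  {f: True, a: True, t: True, c: False}
  {f: True, a: True, t: False, c: False}
  {t: True, f: False, c: False, a: False}
  {t: False, f: False, c: False, a: False}
  {f: True, t: True, c: False, a: False}
  {f: True, t: False, c: False, a: False}
  {a: True, c: True, t: True, f: False}
  {a: True, c: True, t: False, f: False}
  {f: True, a: True, c: True, t: True}


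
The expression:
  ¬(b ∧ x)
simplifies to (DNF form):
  ¬b ∨ ¬x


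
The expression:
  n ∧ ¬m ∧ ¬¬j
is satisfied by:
  {j: True, n: True, m: False}


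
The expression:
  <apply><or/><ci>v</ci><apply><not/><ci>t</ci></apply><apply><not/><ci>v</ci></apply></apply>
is always true.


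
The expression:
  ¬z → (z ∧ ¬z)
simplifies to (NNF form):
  z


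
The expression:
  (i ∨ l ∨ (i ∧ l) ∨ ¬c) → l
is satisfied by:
  {c: True, l: True, i: False}
  {l: True, i: False, c: False}
  {c: True, l: True, i: True}
  {l: True, i: True, c: False}
  {c: True, i: False, l: False}


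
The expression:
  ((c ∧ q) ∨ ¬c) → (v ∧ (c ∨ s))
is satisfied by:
  {c: True, s: True, v: True, q: False}
  {c: True, v: True, q: False, s: False}
  {c: True, s: True, q: True, v: True}
  {c: True, q: True, v: True, s: False}
  {c: True, s: True, v: False, q: False}
  {c: True, v: False, q: False, s: False}
  {s: True, v: True, q: False, c: False}
  {s: True, v: True, q: True, c: False}


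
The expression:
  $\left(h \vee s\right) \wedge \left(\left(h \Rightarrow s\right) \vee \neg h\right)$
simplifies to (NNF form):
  $s$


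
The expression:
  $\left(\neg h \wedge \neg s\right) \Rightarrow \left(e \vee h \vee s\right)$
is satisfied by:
  {s: True, e: True, h: True}
  {s: True, e: True, h: False}
  {s: True, h: True, e: False}
  {s: True, h: False, e: False}
  {e: True, h: True, s: False}
  {e: True, h: False, s: False}
  {h: True, e: False, s: False}


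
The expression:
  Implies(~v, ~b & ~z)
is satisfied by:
  {v: True, b: False, z: False}
  {v: True, z: True, b: False}
  {v: True, b: True, z: False}
  {v: True, z: True, b: True}
  {z: False, b: False, v: False}


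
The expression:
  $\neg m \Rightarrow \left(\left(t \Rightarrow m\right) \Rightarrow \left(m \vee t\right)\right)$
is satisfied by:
  {t: True, m: True}
  {t: True, m: False}
  {m: True, t: False}


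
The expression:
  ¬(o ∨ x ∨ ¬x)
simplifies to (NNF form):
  False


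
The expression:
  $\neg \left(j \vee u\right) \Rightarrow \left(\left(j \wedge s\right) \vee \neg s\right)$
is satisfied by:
  {j: True, u: True, s: False}
  {j: True, s: False, u: False}
  {u: True, s: False, j: False}
  {u: False, s: False, j: False}
  {j: True, u: True, s: True}
  {j: True, s: True, u: False}
  {u: True, s: True, j: False}


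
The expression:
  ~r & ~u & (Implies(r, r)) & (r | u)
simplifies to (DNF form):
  False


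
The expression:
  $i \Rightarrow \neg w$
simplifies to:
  $\neg i \vee \neg w$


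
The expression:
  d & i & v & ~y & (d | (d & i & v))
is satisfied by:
  {i: True, d: True, v: True, y: False}


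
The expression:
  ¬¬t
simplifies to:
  t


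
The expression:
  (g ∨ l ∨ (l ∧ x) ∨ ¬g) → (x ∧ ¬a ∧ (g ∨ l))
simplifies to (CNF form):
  x ∧ ¬a ∧ (g ∨ l)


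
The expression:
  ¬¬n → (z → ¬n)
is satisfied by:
  {z: False, n: False}
  {n: True, z: False}
  {z: True, n: False}


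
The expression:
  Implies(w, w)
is always true.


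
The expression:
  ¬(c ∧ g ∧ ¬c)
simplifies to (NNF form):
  True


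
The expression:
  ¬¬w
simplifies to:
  w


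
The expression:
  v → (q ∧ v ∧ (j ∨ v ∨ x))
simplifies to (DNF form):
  q ∨ ¬v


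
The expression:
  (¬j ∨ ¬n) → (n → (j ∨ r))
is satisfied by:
  {r: True, j: True, n: False}
  {r: True, j: False, n: False}
  {j: True, r: False, n: False}
  {r: False, j: False, n: False}
  {r: True, n: True, j: True}
  {r: True, n: True, j: False}
  {n: True, j: True, r: False}


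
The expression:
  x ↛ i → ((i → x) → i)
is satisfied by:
  {i: True, x: False}
  {x: False, i: False}
  {x: True, i: True}


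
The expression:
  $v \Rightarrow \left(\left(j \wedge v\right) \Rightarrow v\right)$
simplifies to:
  $\text{True}$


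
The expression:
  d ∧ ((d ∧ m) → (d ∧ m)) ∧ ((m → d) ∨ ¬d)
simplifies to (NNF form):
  d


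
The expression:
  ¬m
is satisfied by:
  {m: False}


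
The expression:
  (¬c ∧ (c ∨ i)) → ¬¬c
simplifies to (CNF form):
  c ∨ ¬i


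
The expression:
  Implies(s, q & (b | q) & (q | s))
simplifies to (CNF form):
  q | ~s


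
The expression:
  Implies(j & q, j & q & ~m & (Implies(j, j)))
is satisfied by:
  {m: False, q: False, j: False}
  {j: True, m: False, q: False}
  {q: True, m: False, j: False}
  {j: True, q: True, m: False}
  {m: True, j: False, q: False}
  {j: True, m: True, q: False}
  {q: True, m: True, j: False}


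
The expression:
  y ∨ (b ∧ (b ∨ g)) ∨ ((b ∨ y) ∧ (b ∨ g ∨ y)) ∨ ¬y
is always true.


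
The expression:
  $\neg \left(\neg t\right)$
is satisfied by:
  {t: True}


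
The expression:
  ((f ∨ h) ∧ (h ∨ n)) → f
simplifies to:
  f ∨ ¬h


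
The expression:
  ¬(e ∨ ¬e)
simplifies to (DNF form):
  False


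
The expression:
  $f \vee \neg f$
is always true.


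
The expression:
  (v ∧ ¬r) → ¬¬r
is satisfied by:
  {r: True, v: False}
  {v: False, r: False}
  {v: True, r: True}


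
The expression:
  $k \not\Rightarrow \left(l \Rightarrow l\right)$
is never true.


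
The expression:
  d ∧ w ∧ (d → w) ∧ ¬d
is never true.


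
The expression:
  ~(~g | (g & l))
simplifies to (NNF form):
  g & ~l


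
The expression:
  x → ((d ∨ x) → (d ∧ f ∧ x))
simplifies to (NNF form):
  (d ∧ f) ∨ ¬x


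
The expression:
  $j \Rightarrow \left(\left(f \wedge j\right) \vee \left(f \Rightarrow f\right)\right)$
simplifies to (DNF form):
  $\text{True}$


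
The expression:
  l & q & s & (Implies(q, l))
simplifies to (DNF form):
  l & q & s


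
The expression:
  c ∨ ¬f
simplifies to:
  c ∨ ¬f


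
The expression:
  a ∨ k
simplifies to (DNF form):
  a ∨ k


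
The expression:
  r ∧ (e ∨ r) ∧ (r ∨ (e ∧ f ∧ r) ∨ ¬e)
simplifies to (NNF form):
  r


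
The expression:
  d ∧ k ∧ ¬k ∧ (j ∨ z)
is never true.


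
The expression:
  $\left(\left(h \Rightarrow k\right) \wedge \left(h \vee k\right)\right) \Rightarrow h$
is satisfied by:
  {h: True, k: False}
  {k: False, h: False}
  {k: True, h: True}


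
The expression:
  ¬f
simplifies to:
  ¬f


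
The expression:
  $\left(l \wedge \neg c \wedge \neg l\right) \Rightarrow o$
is always true.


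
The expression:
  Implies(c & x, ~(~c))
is always true.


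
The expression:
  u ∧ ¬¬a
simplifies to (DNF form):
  a ∧ u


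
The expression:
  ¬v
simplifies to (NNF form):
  ¬v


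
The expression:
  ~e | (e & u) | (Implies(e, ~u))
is always true.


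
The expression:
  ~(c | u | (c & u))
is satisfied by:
  {u: False, c: False}


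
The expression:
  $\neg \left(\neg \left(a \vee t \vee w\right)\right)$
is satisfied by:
  {a: True, t: True, w: True}
  {a: True, t: True, w: False}
  {a: True, w: True, t: False}
  {a: True, w: False, t: False}
  {t: True, w: True, a: False}
  {t: True, w: False, a: False}
  {w: True, t: False, a: False}


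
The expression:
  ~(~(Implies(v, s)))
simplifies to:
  s | ~v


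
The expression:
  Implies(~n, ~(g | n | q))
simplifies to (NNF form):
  n | (~g & ~q)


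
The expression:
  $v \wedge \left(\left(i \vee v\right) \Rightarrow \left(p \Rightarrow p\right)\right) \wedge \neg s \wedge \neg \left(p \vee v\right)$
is never true.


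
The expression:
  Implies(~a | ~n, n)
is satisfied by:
  {n: True}


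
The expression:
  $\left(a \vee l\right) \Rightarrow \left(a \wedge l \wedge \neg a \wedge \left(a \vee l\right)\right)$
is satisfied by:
  {l: False, a: False}


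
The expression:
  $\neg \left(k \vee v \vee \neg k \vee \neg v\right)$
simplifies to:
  $\text{False}$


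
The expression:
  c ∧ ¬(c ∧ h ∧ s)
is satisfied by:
  {c: True, s: False, h: False}
  {c: True, h: True, s: False}
  {c: True, s: True, h: False}


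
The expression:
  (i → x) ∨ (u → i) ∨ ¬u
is always true.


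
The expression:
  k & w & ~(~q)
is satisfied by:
  {w: True, q: True, k: True}


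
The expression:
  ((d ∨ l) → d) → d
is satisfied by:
  {d: True, l: True}
  {d: True, l: False}
  {l: True, d: False}


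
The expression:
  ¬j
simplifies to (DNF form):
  ¬j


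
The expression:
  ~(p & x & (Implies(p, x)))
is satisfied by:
  {p: False, x: False}
  {x: True, p: False}
  {p: True, x: False}


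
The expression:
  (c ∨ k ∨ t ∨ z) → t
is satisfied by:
  {t: True, c: False, k: False, z: False}
  {t: True, z: True, c: False, k: False}
  {t: True, k: True, c: False, z: False}
  {t: True, z: True, k: True, c: False}
  {t: True, c: True, k: False, z: False}
  {t: True, z: True, c: True, k: False}
  {t: True, k: True, c: True, z: False}
  {t: True, z: True, k: True, c: True}
  {z: False, c: False, k: False, t: False}


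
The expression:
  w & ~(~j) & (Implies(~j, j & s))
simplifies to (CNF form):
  j & w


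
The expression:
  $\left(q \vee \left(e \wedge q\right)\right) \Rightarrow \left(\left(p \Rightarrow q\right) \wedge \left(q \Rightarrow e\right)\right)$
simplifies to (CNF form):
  $e \vee \neg q$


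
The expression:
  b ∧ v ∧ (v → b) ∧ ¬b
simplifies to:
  False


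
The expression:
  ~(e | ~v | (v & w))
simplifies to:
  v & ~e & ~w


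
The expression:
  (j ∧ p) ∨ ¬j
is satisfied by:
  {p: True, j: False}
  {j: False, p: False}
  {j: True, p: True}


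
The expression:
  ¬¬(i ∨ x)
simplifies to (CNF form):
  i ∨ x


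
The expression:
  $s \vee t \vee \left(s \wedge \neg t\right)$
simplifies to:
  $s \vee t$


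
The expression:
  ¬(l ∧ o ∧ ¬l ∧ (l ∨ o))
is always true.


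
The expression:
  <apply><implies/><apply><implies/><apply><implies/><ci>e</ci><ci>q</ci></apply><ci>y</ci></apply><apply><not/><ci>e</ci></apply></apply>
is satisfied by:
  {q: True, e: False, y: False}
  {q: False, e: False, y: False}
  {y: True, q: True, e: False}
  {y: True, q: False, e: False}
  {e: True, q: True, y: False}


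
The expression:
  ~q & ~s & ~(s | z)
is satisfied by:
  {q: False, z: False, s: False}


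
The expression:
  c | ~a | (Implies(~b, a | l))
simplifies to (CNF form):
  True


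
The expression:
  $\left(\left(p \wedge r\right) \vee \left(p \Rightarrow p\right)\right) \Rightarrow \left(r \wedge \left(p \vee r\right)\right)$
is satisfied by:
  {r: True}


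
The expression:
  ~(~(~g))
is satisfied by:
  {g: False}


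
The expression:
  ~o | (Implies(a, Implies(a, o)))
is always true.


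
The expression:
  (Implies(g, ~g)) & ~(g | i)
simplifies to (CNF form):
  ~g & ~i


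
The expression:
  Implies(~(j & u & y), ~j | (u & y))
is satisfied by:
  {y: True, u: True, j: False}
  {y: True, u: False, j: False}
  {u: True, y: False, j: False}
  {y: False, u: False, j: False}
  {j: True, y: True, u: True}


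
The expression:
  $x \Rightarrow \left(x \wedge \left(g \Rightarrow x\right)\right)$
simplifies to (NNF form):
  $\text{True}$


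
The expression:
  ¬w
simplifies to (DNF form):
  ¬w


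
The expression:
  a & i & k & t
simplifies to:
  a & i & k & t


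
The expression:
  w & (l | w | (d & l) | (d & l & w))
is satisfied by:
  {w: True}


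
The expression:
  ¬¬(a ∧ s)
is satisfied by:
  {a: True, s: True}


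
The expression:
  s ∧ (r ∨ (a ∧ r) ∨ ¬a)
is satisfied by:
  {s: True, r: True, a: False}
  {s: True, a: False, r: False}
  {s: True, r: True, a: True}


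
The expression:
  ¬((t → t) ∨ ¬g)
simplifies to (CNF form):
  False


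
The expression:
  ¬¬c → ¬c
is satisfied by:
  {c: False}


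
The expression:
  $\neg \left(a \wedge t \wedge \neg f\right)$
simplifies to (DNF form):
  $f \vee \neg a \vee \neg t$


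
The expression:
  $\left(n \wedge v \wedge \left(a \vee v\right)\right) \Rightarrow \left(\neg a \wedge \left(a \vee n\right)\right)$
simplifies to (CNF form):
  $\neg a \vee \neg n \vee \neg v$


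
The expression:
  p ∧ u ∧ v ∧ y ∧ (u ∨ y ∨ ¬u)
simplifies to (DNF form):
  p ∧ u ∧ v ∧ y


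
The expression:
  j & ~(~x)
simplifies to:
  j & x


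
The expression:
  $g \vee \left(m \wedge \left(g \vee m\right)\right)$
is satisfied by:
  {m: True, g: True}
  {m: True, g: False}
  {g: True, m: False}


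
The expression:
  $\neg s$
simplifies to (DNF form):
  $\neg s$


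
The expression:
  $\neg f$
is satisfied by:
  {f: False}


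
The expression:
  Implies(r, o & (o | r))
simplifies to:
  o | ~r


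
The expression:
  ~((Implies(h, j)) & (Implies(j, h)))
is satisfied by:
  {h: True, j: False}
  {j: True, h: False}


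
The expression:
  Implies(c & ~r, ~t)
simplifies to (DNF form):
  r | ~c | ~t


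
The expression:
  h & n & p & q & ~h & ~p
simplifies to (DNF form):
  False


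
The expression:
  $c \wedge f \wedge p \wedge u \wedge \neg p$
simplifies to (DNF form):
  $\text{False}$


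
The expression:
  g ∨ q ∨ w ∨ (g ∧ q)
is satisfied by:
  {q: True, g: True, w: True}
  {q: True, g: True, w: False}
  {q: True, w: True, g: False}
  {q: True, w: False, g: False}
  {g: True, w: True, q: False}
  {g: True, w: False, q: False}
  {w: True, g: False, q: False}


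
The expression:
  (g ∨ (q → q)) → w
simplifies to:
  w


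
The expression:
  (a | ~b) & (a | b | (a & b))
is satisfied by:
  {a: True}


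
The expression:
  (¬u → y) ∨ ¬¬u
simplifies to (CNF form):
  u ∨ y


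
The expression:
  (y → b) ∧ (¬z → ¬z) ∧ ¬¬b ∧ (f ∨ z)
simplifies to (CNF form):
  b ∧ (f ∨ z)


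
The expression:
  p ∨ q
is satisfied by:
  {q: True, p: True}
  {q: True, p: False}
  {p: True, q: False}


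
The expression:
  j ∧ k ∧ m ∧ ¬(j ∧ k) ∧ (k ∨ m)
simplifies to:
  False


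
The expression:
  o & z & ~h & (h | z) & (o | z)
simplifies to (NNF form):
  o & z & ~h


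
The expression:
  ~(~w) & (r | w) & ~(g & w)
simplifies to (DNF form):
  w & ~g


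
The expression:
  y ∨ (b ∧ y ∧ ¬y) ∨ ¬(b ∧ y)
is always true.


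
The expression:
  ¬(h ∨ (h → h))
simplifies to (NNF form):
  False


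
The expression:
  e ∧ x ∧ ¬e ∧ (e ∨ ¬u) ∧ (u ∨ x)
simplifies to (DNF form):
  False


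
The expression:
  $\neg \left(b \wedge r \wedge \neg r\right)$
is always true.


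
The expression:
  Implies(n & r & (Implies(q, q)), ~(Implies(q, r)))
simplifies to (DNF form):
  ~n | ~r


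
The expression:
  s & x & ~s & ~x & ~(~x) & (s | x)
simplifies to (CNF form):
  False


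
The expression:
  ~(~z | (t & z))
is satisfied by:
  {z: True, t: False}


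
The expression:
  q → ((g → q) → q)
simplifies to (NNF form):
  True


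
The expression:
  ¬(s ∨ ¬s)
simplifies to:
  False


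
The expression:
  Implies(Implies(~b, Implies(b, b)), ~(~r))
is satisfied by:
  {r: True}


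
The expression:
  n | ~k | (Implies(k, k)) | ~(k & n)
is always true.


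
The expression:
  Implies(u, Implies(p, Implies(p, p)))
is always true.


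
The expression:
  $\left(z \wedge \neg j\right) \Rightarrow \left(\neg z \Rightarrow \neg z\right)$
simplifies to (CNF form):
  $\text{True}$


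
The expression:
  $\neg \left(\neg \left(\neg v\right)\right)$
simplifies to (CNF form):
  $\neg v$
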